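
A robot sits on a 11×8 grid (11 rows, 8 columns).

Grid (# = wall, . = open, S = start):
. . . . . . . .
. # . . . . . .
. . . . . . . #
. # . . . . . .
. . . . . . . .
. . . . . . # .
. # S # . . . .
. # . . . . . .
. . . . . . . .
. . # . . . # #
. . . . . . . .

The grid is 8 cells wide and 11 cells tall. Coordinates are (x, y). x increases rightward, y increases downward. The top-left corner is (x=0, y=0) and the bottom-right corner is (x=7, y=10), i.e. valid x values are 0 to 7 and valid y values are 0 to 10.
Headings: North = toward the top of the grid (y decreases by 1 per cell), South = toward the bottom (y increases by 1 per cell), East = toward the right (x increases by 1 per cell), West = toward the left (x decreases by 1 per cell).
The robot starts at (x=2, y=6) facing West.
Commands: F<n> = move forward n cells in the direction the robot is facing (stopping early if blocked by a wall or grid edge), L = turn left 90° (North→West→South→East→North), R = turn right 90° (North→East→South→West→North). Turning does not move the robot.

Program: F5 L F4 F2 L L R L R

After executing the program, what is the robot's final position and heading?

Answer: Final position: (x=2, y=8), facing East

Derivation:
Start: (x=2, y=6), facing West
  F5: move forward 0/5 (blocked), now at (x=2, y=6)
  L: turn left, now facing South
  F4: move forward 2/4 (blocked), now at (x=2, y=8)
  F2: move forward 0/2 (blocked), now at (x=2, y=8)
  L: turn left, now facing East
  L: turn left, now facing North
  R: turn right, now facing East
  L: turn left, now facing North
  R: turn right, now facing East
Final: (x=2, y=8), facing East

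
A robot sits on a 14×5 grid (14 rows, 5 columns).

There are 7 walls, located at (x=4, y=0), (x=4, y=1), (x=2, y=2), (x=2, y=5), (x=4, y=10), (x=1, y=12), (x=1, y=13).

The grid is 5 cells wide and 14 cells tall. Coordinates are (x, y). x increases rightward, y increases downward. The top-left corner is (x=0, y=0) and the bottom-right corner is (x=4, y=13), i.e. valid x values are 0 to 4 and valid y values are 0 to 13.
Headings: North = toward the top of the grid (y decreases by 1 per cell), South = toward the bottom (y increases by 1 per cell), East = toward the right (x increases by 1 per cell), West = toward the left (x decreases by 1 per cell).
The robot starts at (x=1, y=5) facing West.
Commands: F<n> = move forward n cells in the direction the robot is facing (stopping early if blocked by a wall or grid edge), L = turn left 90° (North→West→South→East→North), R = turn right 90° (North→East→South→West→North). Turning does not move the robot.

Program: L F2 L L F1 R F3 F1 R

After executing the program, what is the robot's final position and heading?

Start: (x=1, y=5), facing West
  L: turn left, now facing South
  F2: move forward 2, now at (x=1, y=7)
  L: turn left, now facing East
  L: turn left, now facing North
  F1: move forward 1, now at (x=1, y=6)
  R: turn right, now facing East
  F3: move forward 3, now at (x=4, y=6)
  F1: move forward 0/1 (blocked), now at (x=4, y=6)
  R: turn right, now facing South
Final: (x=4, y=6), facing South

Answer: Final position: (x=4, y=6), facing South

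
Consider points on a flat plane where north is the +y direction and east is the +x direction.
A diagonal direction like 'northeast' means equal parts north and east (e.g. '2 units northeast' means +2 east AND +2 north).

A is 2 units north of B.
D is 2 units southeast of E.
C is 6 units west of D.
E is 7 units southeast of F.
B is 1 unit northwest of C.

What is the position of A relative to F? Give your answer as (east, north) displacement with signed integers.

Place F at the origin (east=0, north=0).
  E is 7 units southeast of F: delta (east=+7, north=-7); E at (east=7, north=-7).
  D is 2 units southeast of E: delta (east=+2, north=-2); D at (east=9, north=-9).
  C is 6 units west of D: delta (east=-6, north=+0); C at (east=3, north=-9).
  B is 1 unit northwest of C: delta (east=-1, north=+1); B at (east=2, north=-8).
  A is 2 units north of B: delta (east=+0, north=+2); A at (east=2, north=-6).
Therefore A relative to F: (east=2, north=-6).

Answer: A is at (east=2, north=-6) relative to F.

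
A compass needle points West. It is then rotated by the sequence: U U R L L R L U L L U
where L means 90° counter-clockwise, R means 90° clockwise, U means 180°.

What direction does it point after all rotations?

Answer: Final heading: North

Derivation:
Start: West
  U (U-turn (180°)) -> East
  U (U-turn (180°)) -> West
  R (right (90° clockwise)) -> North
  L (left (90° counter-clockwise)) -> West
  L (left (90° counter-clockwise)) -> South
  R (right (90° clockwise)) -> West
  L (left (90° counter-clockwise)) -> South
  U (U-turn (180°)) -> North
  L (left (90° counter-clockwise)) -> West
  L (left (90° counter-clockwise)) -> South
  U (U-turn (180°)) -> North
Final: North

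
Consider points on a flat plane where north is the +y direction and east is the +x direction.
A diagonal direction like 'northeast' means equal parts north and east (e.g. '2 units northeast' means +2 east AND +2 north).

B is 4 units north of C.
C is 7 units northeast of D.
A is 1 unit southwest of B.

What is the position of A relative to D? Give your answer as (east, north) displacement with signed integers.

Answer: A is at (east=6, north=10) relative to D.

Derivation:
Place D at the origin (east=0, north=0).
  C is 7 units northeast of D: delta (east=+7, north=+7); C at (east=7, north=7).
  B is 4 units north of C: delta (east=+0, north=+4); B at (east=7, north=11).
  A is 1 unit southwest of B: delta (east=-1, north=-1); A at (east=6, north=10).
Therefore A relative to D: (east=6, north=10).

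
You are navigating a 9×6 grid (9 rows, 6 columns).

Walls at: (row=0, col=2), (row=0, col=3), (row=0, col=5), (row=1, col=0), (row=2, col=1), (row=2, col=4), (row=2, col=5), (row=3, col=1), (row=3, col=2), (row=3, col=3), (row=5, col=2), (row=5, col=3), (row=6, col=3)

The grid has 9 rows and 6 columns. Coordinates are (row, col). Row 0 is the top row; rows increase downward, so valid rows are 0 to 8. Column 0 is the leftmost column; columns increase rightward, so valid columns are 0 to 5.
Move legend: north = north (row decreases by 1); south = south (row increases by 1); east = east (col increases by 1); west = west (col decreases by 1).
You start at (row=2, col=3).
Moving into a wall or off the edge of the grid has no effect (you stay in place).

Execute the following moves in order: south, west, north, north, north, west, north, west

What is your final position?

Answer: Final position: (row=0, col=0)

Derivation:
Start: (row=2, col=3)
  south (south): blocked, stay at (row=2, col=3)
  west (west): (row=2, col=3) -> (row=2, col=2)
  north (north): (row=2, col=2) -> (row=1, col=2)
  north (north): blocked, stay at (row=1, col=2)
  north (north): blocked, stay at (row=1, col=2)
  west (west): (row=1, col=2) -> (row=1, col=1)
  north (north): (row=1, col=1) -> (row=0, col=1)
  west (west): (row=0, col=1) -> (row=0, col=0)
Final: (row=0, col=0)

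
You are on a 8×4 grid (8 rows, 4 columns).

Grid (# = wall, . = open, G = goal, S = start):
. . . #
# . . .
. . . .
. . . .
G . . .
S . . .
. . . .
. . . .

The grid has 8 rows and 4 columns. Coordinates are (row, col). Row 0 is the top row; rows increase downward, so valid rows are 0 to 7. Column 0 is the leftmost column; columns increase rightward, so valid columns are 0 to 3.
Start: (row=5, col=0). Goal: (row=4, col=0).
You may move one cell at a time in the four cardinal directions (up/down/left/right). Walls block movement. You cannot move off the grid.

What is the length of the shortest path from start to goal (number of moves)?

Answer: Shortest path length: 1

Derivation:
BFS from (row=5, col=0) until reaching (row=4, col=0):
  Distance 0: (row=5, col=0)
  Distance 1: (row=4, col=0), (row=5, col=1), (row=6, col=0)  <- goal reached here
One shortest path (1 moves): (row=5, col=0) -> (row=4, col=0)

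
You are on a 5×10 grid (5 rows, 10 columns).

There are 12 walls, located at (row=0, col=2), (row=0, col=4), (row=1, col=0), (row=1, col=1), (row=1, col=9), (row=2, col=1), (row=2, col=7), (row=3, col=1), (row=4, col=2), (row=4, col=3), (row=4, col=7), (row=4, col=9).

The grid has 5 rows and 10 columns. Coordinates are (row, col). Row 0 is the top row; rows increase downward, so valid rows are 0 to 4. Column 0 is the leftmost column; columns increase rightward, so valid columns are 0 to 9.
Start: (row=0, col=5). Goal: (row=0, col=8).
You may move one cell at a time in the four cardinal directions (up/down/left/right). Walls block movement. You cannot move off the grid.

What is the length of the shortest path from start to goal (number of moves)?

BFS from (row=0, col=5) until reaching (row=0, col=8):
  Distance 0: (row=0, col=5)
  Distance 1: (row=0, col=6), (row=1, col=5)
  Distance 2: (row=0, col=7), (row=1, col=4), (row=1, col=6), (row=2, col=5)
  Distance 3: (row=0, col=8), (row=1, col=3), (row=1, col=7), (row=2, col=4), (row=2, col=6), (row=3, col=5)  <- goal reached here
One shortest path (3 moves): (row=0, col=5) -> (row=0, col=6) -> (row=0, col=7) -> (row=0, col=8)

Answer: Shortest path length: 3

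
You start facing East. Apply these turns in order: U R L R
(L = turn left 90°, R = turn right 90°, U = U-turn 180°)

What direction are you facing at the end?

Answer: Final heading: North

Derivation:
Start: East
  U (U-turn (180°)) -> West
  R (right (90° clockwise)) -> North
  L (left (90° counter-clockwise)) -> West
  R (right (90° clockwise)) -> North
Final: North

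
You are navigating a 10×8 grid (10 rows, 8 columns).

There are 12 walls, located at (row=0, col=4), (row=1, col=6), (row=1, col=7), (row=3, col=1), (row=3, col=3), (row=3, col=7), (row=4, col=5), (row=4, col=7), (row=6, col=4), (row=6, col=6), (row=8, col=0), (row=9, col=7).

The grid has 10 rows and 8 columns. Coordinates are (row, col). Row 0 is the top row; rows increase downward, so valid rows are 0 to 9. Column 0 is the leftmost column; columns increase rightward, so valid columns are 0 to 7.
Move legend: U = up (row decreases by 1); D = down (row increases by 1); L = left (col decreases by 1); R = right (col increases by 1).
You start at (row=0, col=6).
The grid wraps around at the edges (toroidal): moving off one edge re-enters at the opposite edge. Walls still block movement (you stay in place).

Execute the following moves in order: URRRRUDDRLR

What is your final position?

Start: (row=0, col=6)
  U (up): (row=0, col=6) -> (row=9, col=6)
  [×4]R (right): blocked, stay at (row=9, col=6)
  U (up): (row=9, col=6) -> (row=8, col=6)
  D (down): (row=8, col=6) -> (row=9, col=6)
  D (down): (row=9, col=6) -> (row=0, col=6)
  R (right): (row=0, col=6) -> (row=0, col=7)
  L (left): (row=0, col=7) -> (row=0, col=6)
  R (right): (row=0, col=6) -> (row=0, col=7)
Final: (row=0, col=7)

Answer: Final position: (row=0, col=7)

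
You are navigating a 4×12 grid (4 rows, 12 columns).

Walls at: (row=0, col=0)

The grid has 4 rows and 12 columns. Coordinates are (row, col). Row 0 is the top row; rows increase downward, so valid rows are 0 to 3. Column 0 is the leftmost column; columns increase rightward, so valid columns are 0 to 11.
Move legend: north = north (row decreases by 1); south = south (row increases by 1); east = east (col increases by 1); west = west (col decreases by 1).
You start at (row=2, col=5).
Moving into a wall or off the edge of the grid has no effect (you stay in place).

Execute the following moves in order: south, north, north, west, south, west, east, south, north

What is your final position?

Answer: Final position: (row=2, col=4)

Derivation:
Start: (row=2, col=5)
  south (south): (row=2, col=5) -> (row=3, col=5)
  north (north): (row=3, col=5) -> (row=2, col=5)
  north (north): (row=2, col=5) -> (row=1, col=5)
  west (west): (row=1, col=5) -> (row=1, col=4)
  south (south): (row=1, col=4) -> (row=2, col=4)
  west (west): (row=2, col=4) -> (row=2, col=3)
  east (east): (row=2, col=3) -> (row=2, col=4)
  south (south): (row=2, col=4) -> (row=3, col=4)
  north (north): (row=3, col=4) -> (row=2, col=4)
Final: (row=2, col=4)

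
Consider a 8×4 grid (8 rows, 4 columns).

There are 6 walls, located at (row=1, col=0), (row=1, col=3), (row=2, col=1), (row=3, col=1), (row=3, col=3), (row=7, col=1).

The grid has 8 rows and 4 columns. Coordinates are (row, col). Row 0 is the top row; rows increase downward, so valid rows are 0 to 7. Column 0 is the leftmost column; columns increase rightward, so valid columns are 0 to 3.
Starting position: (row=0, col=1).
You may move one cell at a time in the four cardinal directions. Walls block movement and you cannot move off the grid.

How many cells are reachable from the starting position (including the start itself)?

Answer: Reachable cells: 26

Derivation:
BFS flood-fill from (row=0, col=1):
  Distance 0: (row=0, col=1)
  Distance 1: (row=0, col=0), (row=0, col=2), (row=1, col=1)
  Distance 2: (row=0, col=3), (row=1, col=2)
  Distance 3: (row=2, col=2)
  Distance 4: (row=2, col=3), (row=3, col=2)
  Distance 5: (row=4, col=2)
  Distance 6: (row=4, col=1), (row=4, col=3), (row=5, col=2)
  Distance 7: (row=4, col=0), (row=5, col=1), (row=5, col=3), (row=6, col=2)
  Distance 8: (row=3, col=0), (row=5, col=0), (row=6, col=1), (row=6, col=3), (row=7, col=2)
  Distance 9: (row=2, col=0), (row=6, col=0), (row=7, col=3)
  Distance 10: (row=7, col=0)
Total reachable: 26 (grid has 26 open cells total)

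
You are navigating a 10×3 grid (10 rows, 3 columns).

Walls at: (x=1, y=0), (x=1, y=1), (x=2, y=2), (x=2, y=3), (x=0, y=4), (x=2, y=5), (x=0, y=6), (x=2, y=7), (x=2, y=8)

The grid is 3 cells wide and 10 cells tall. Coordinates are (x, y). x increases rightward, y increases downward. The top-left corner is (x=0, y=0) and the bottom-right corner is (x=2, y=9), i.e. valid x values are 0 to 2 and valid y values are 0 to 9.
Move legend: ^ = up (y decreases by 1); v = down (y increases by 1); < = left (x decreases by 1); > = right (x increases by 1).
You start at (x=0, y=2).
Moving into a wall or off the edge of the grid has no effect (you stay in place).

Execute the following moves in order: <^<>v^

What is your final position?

Start: (x=0, y=2)
  < (left): blocked, stay at (x=0, y=2)
  ^ (up): (x=0, y=2) -> (x=0, y=1)
  < (left): blocked, stay at (x=0, y=1)
  > (right): blocked, stay at (x=0, y=1)
  v (down): (x=0, y=1) -> (x=0, y=2)
  ^ (up): (x=0, y=2) -> (x=0, y=1)
Final: (x=0, y=1)

Answer: Final position: (x=0, y=1)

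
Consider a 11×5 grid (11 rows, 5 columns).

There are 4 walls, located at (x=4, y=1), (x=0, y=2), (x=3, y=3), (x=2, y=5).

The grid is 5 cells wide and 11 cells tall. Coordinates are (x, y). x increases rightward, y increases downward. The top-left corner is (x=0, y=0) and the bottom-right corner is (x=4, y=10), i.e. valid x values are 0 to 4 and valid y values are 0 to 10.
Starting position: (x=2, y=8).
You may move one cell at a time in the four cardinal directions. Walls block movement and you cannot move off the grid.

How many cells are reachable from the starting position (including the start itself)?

BFS flood-fill from (x=2, y=8):
  Distance 0: (x=2, y=8)
  Distance 1: (x=2, y=7), (x=1, y=8), (x=3, y=8), (x=2, y=9)
  Distance 2: (x=2, y=6), (x=1, y=7), (x=3, y=7), (x=0, y=8), (x=4, y=8), (x=1, y=9), (x=3, y=9), (x=2, y=10)
  Distance 3: (x=1, y=6), (x=3, y=6), (x=0, y=7), (x=4, y=7), (x=0, y=9), (x=4, y=9), (x=1, y=10), (x=3, y=10)
  Distance 4: (x=1, y=5), (x=3, y=5), (x=0, y=6), (x=4, y=6), (x=0, y=10), (x=4, y=10)
  Distance 5: (x=1, y=4), (x=3, y=4), (x=0, y=5), (x=4, y=5)
  Distance 6: (x=1, y=3), (x=0, y=4), (x=2, y=4), (x=4, y=4)
  Distance 7: (x=1, y=2), (x=0, y=3), (x=2, y=3), (x=4, y=3)
  Distance 8: (x=1, y=1), (x=2, y=2), (x=4, y=2)
  Distance 9: (x=1, y=0), (x=0, y=1), (x=2, y=1), (x=3, y=2)
  Distance 10: (x=0, y=0), (x=2, y=0), (x=3, y=1)
  Distance 11: (x=3, y=0)
  Distance 12: (x=4, y=0)
Total reachable: 51 (grid has 51 open cells total)

Answer: Reachable cells: 51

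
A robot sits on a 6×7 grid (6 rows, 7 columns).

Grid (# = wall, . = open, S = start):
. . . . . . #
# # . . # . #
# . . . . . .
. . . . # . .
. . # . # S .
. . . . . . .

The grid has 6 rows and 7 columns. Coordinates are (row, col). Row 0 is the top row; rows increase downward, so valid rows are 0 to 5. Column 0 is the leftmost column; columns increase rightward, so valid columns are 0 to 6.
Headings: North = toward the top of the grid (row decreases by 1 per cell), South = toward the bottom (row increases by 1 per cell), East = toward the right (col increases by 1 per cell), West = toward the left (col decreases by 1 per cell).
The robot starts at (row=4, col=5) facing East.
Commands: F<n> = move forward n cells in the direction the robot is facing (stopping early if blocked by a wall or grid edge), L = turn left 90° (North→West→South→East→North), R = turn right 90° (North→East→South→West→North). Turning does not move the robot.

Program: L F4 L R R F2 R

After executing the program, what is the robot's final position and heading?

Start: (row=4, col=5), facing East
  L: turn left, now facing North
  F4: move forward 4, now at (row=0, col=5)
  L: turn left, now facing West
  R: turn right, now facing North
  R: turn right, now facing East
  F2: move forward 0/2 (blocked), now at (row=0, col=5)
  R: turn right, now facing South
Final: (row=0, col=5), facing South

Answer: Final position: (row=0, col=5), facing South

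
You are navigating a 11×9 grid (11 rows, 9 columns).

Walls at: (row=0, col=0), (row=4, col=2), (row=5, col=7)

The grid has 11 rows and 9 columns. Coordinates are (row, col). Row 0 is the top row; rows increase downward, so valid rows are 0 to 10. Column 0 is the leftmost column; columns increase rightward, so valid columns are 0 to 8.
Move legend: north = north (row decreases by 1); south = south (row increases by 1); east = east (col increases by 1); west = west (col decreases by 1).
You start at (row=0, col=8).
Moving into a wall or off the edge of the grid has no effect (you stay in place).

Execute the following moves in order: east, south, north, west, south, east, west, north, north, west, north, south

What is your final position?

Start: (row=0, col=8)
  east (east): blocked, stay at (row=0, col=8)
  south (south): (row=0, col=8) -> (row=1, col=8)
  north (north): (row=1, col=8) -> (row=0, col=8)
  west (west): (row=0, col=8) -> (row=0, col=7)
  south (south): (row=0, col=7) -> (row=1, col=7)
  east (east): (row=1, col=7) -> (row=1, col=8)
  west (west): (row=1, col=8) -> (row=1, col=7)
  north (north): (row=1, col=7) -> (row=0, col=7)
  north (north): blocked, stay at (row=0, col=7)
  west (west): (row=0, col=7) -> (row=0, col=6)
  north (north): blocked, stay at (row=0, col=6)
  south (south): (row=0, col=6) -> (row=1, col=6)
Final: (row=1, col=6)

Answer: Final position: (row=1, col=6)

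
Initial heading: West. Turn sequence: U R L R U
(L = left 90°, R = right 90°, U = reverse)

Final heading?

Answer: Final heading: North

Derivation:
Start: West
  U (U-turn (180°)) -> East
  R (right (90° clockwise)) -> South
  L (left (90° counter-clockwise)) -> East
  R (right (90° clockwise)) -> South
  U (U-turn (180°)) -> North
Final: North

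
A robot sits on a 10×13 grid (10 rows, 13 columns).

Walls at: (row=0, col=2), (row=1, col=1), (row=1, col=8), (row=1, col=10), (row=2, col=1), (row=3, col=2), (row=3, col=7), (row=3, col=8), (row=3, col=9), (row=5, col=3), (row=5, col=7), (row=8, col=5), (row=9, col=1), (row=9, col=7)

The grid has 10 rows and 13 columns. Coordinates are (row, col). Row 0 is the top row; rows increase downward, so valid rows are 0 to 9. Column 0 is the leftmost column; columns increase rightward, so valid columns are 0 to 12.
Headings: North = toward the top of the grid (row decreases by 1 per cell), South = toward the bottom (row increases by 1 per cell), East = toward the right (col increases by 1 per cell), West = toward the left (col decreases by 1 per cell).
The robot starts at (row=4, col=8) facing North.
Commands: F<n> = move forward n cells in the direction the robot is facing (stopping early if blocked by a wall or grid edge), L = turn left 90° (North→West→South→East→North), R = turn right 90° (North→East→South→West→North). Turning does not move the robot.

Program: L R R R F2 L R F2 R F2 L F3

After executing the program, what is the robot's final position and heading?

Start: (row=4, col=8), facing North
  L: turn left, now facing West
  R: turn right, now facing North
  R: turn right, now facing East
  R: turn right, now facing South
  F2: move forward 2, now at (row=6, col=8)
  L: turn left, now facing East
  R: turn right, now facing South
  F2: move forward 2, now at (row=8, col=8)
  R: turn right, now facing West
  F2: move forward 2, now at (row=8, col=6)
  L: turn left, now facing South
  F3: move forward 1/3 (blocked), now at (row=9, col=6)
Final: (row=9, col=6), facing South

Answer: Final position: (row=9, col=6), facing South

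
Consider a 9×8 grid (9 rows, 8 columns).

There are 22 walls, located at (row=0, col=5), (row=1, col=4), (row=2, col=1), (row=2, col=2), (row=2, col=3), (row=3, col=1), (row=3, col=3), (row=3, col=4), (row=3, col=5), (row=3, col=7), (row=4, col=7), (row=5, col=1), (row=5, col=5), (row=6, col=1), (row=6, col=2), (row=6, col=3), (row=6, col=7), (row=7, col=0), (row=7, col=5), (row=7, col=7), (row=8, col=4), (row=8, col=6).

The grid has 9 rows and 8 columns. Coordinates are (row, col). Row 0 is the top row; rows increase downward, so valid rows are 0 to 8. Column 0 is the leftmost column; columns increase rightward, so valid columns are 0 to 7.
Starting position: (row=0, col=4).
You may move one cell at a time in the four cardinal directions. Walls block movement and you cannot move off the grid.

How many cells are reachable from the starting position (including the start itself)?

Answer: Reachable cells: 48

Derivation:
BFS flood-fill from (row=0, col=4):
  Distance 0: (row=0, col=4)
  Distance 1: (row=0, col=3)
  Distance 2: (row=0, col=2), (row=1, col=3)
  Distance 3: (row=0, col=1), (row=1, col=2)
  Distance 4: (row=0, col=0), (row=1, col=1)
  Distance 5: (row=1, col=0)
  Distance 6: (row=2, col=0)
  Distance 7: (row=3, col=0)
  Distance 8: (row=4, col=0)
  Distance 9: (row=4, col=1), (row=5, col=0)
  Distance 10: (row=4, col=2), (row=6, col=0)
  Distance 11: (row=3, col=2), (row=4, col=3), (row=5, col=2)
  Distance 12: (row=4, col=4), (row=5, col=3)
  Distance 13: (row=4, col=5), (row=5, col=4)
  Distance 14: (row=4, col=6), (row=6, col=4)
  Distance 15: (row=3, col=6), (row=5, col=6), (row=6, col=5), (row=7, col=4)
  Distance 16: (row=2, col=6), (row=5, col=7), (row=6, col=6), (row=7, col=3)
  Distance 17: (row=1, col=6), (row=2, col=5), (row=2, col=7), (row=7, col=2), (row=7, col=6), (row=8, col=3)
  Distance 18: (row=0, col=6), (row=1, col=5), (row=1, col=7), (row=2, col=4), (row=7, col=1), (row=8, col=2)
  Distance 19: (row=0, col=7), (row=8, col=1)
  Distance 20: (row=8, col=0)
Total reachable: 48 (grid has 50 open cells total)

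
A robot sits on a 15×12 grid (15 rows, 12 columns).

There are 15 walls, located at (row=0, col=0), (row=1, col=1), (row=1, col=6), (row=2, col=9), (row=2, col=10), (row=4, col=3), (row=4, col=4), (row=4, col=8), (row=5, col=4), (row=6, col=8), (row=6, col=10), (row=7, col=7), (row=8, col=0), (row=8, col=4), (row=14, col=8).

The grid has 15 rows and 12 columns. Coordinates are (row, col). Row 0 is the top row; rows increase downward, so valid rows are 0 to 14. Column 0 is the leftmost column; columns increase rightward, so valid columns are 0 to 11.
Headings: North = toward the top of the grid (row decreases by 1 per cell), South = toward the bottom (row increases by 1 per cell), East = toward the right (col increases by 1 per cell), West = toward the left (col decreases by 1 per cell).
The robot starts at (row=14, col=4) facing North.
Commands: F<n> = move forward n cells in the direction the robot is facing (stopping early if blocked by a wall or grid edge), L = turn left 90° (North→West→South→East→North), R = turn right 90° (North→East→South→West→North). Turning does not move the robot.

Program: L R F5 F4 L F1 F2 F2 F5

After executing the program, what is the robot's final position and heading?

Answer: Final position: (row=9, col=0), facing West

Derivation:
Start: (row=14, col=4), facing North
  L: turn left, now facing West
  R: turn right, now facing North
  F5: move forward 5, now at (row=9, col=4)
  F4: move forward 0/4 (blocked), now at (row=9, col=4)
  L: turn left, now facing West
  F1: move forward 1, now at (row=9, col=3)
  F2: move forward 2, now at (row=9, col=1)
  F2: move forward 1/2 (blocked), now at (row=9, col=0)
  F5: move forward 0/5 (blocked), now at (row=9, col=0)
Final: (row=9, col=0), facing West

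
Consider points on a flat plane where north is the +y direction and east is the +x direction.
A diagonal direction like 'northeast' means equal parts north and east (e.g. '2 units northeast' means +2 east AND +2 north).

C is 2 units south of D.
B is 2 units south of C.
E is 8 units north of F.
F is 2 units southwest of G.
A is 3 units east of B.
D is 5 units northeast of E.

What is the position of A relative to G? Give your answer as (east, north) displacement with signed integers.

Place G at the origin (east=0, north=0).
  F is 2 units southwest of G: delta (east=-2, north=-2); F at (east=-2, north=-2).
  E is 8 units north of F: delta (east=+0, north=+8); E at (east=-2, north=6).
  D is 5 units northeast of E: delta (east=+5, north=+5); D at (east=3, north=11).
  C is 2 units south of D: delta (east=+0, north=-2); C at (east=3, north=9).
  B is 2 units south of C: delta (east=+0, north=-2); B at (east=3, north=7).
  A is 3 units east of B: delta (east=+3, north=+0); A at (east=6, north=7).
Therefore A relative to G: (east=6, north=7).

Answer: A is at (east=6, north=7) relative to G.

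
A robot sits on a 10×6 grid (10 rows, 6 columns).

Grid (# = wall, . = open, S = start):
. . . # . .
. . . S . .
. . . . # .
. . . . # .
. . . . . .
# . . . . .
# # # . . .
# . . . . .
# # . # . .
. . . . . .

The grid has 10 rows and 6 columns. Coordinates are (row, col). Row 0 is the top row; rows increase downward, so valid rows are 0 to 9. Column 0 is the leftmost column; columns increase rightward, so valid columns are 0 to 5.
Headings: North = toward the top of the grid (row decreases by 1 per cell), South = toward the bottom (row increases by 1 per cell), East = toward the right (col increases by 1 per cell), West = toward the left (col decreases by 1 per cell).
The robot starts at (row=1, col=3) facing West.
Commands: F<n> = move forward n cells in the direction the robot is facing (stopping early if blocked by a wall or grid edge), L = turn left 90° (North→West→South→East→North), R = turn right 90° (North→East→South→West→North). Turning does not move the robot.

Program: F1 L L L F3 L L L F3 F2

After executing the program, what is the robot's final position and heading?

Answer: Final position: (row=0, col=2), facing East

Derivation:
Start: (row=1, col=3), facing West
  F1: move forward 1, now at (row=1, col=2)
  L: turn left, now facing South
  L: turn left, now facing East
  L: turn left, now facing North
  F3: move forward 1/3 (blocked), now at (row=0, col=2)
  L: turn left, now facing West
  L: turn left, now facing South
  L: turn left, now facing East
  F3: move forward 0/3 (blocked), now at (row=0, col=2)
  F2: move forward 0/2 (blocked), now at (row=0, col=2)
Final: (row=0, col=2), facing East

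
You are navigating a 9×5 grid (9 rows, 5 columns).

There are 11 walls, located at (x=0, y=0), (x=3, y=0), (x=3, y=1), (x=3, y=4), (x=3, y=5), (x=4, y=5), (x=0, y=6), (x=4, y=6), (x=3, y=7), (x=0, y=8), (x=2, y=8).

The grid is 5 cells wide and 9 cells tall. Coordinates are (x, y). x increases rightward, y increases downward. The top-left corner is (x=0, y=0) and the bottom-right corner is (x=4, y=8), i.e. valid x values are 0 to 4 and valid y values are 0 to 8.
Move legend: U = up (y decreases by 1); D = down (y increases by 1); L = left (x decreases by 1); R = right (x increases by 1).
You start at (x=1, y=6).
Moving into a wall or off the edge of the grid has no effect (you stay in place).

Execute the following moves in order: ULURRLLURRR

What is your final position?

Answer: Final position: (x=3, y=3)

Derivation:
Start: (x=1, y=6)
  U (up): (x=1, y=6) -> (x=1, y=5)
  L (left): (x=1, y=5) -> (x=0, y=5)
  U (up): (x=0, y=5) -> (x=0, y=4)
  R (right): (x=0, y=4) -> (x=1, y=4)
  R (right): (x=1, y=4) -> (x=2, y=4)
  L (left): (x=2, y=4) -> (x=1, y=4)
  L (left): (x=1, y=4) -> (x=0, y=4)
  U (up): (x=0, y=4) -> (x=0, y=3)
  R (right): (x=0, y=3) -> (x=1, y=3)
  R (right): (x=1, y=3) -> (x=2, y=3)
  R (right): (x=2, y=3) -> (x=3, y=3)
Final: (x=3, y=3)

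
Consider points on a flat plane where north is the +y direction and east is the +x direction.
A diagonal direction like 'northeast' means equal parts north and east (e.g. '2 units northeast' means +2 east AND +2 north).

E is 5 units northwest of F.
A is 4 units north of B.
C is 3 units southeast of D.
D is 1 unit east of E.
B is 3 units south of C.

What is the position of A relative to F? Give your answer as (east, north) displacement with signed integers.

Place F at the origin (east=0, north=0).
  E is 5 units northwest of F: delta (east=-5, north=+5); E at (east=-5, north=5).
  D is 1 unit east of E: delta (east=+1, north=+0); D at (east=-4, north=5).
  C is 3 units southeast of D: delta (east=+3, north=-3); C at (east=-1, north=2).
  B is 3 units south of C: delta (east=+0, north=-3); B at (east=-1, north=-1).
  A is 4 units north of B: delta (east=+0, north=+4); A at (east=-1, north=3).
Therefore A relative to F: (east=-1, north=3).

Answer: A is at (east=-1, north=3) relative to F.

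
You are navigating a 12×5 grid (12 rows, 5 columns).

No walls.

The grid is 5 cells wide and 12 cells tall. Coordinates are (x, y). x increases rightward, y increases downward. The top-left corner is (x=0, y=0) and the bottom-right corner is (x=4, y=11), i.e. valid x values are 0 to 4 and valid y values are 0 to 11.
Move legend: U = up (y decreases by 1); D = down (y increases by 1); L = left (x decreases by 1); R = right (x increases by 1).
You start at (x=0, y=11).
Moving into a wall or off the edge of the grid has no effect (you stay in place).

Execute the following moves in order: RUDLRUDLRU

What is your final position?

Answer: Final position: (x=1, y=10)

Derivation:
Start: (x=0, y=11)
  R (right): (x=0, y=11) -> (x=1, y=11)
  U (up): (x=1, y=11) -> (x=1, y=10)
  D (down): (x=1, y=10) -> (x=1, y=11)
  L (left): (x=1, y=11) -> (x=0, y=11)
  R (right): (x=0, y=11) -> (x=1, y=11)
  U (up): (x=1, y=11) -> (x=1, y=10)
  D (down): (x=1, y=10) -> (x=1, y=11)
  L (left): (x=1, y=11) -> (x=0, y=11)
  R (right): (x=0, y=11) -> (x=1, y=11)
  U (up): (x=1, y=11) -> (x=1, y=10)
Final: (x=1, y=10)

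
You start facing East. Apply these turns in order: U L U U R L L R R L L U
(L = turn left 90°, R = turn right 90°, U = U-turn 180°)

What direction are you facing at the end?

Start: East
  U (U-turn (180°)) -> West
  L (left (90° counter-clockwise)) -> South
  U (U-turn (180°)) -> North
  U (U-turn (180°)) -> South
  R (right (90° clockwise)) -> West
  L (left (90° counter-clockwise)) -> South
  L (left (90° counter-clockwise)) -> East
  R (right (90° clockwise)) -> South
  R (right (90° clockwise)) -> West
  L (left (90° counter-clockwise)) -> South
  L (left (90° counter-clockwise)) -> East
  U (U-turn (180°)) -> West
Final: West

Answer: Final heading: West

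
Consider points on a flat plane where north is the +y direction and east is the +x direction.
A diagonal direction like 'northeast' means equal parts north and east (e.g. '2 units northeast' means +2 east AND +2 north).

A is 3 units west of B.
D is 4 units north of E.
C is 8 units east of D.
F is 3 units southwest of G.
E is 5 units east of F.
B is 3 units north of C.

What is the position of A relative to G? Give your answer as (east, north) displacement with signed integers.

Answer: A is at (east=7, north=4) relative to G.

Derivation:
Place G at the origin (east=0, north=0).
  F is 3 units southwest of G: delta (east=-3, north=-3); F at (east=-3, north=-3).
  E is 5 units east of F: delta (east=+5, north=+0); E at (east=2, north=-3).
  D is 4 units north of E: delta (east=+0, north=+4); D at (east=2, north=1).
  C is 8 units east of D: delta (east=+8, north=+0); C at (east=10, north=1).
  B is 3 units north of C: delta (east=+0, north=+3); B at (east=10, north=4).
  A is 3 units west of B: delta (east=-3, north=+0); A at (east=7, north=4).
Therefore A relative to G: (east=7, north=4).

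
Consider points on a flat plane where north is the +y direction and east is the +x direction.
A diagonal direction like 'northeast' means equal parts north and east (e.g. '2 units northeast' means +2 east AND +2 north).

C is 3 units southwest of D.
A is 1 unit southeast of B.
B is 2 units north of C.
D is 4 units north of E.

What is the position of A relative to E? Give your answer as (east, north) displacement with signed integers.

Answer: A is at (east=-2, north=2) relative to E.

Derivation:
Place E at the origin (east=0, north=0).
  D is 4 units north of E: delta (east=+0, north=+4); D at (east=0, north=4).
  C is 3 units southwest of D: delta (east=-3, north=-3); C at (east=-3, north=1).
  B is 2 units north of C: delta (east=+0, north=+2); B at (east=-3, north=3).
  A is 1 unit southeast of B: delta (east=+1, north=-1); A at (east=-2, north=2).
Therefore A relative to E: (east=-2, north=2).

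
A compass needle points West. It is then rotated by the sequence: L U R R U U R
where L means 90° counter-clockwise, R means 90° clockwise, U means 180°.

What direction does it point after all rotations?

Start: West
  L (left (90° counter-clockwise)) -> South
  U (U-turn (180°)) -> North
  R (right (90° clockwise)) -> East
  R (right (90° clockwise)) -> South
  U (U-turn (180°)) -> North
  U (U-turn (180°)) -> South
  R (right (90° clockwise)) -> West
Final: West

Answer: Final heading: West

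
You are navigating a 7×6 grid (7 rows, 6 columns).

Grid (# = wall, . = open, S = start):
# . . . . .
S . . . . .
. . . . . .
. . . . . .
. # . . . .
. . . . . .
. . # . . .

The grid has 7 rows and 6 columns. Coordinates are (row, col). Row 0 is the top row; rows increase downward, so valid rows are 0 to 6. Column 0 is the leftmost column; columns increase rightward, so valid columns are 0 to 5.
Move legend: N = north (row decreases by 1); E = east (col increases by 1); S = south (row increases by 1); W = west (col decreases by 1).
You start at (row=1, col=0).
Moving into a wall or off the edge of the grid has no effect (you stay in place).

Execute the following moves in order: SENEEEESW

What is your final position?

Answer: Final position: (row=2, col=4)

Derivation:
Start: (row=1, col=0)
  S (south): (row=1, col=0) -> (row=2, col=0)
  E (east): (row=2, col=0) -> (row=2, col=1)
  N (north): (row=2, col=1) -> (row=1, col=1)
  E (east): (row=1, col=1) -> (row=1, col=2)
  E (east): (row=1, col=2) -> (row=1, col=3)
  E (east): (row=1, col=3) -> (row=1, col=4)
  E (east): (row=1, col=4) -> (row=1, col=5)
  S (south): (row=1, col=5) -> (row=2, col=5)
  W (west): (row=2, col=5) -> (row=2, col=4)
Final: (row=2, col=4)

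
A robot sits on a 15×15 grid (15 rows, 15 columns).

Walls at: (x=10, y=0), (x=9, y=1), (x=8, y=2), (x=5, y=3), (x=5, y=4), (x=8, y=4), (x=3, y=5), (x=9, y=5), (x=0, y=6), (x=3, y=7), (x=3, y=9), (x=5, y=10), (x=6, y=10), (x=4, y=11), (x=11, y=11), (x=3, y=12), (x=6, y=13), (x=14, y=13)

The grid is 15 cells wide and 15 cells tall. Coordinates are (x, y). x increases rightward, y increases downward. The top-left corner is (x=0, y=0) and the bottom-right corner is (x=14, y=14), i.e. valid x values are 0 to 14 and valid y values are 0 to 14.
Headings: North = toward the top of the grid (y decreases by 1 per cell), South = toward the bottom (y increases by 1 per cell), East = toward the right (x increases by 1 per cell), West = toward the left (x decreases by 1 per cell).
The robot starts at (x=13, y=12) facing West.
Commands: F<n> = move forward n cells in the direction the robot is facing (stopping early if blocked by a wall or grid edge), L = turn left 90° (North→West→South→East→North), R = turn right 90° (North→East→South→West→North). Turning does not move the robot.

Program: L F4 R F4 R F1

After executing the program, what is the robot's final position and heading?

Start: (x=13, y=12), facing West
  L: turn left, now facing South
  F4: move forward 2/4 (blocked), now at (x=13, y=14)
  R: turn right, now facing West
  F4: move forward 4, now at (x=9, y=14)
  R: turn right, now facing North
  F1: move forward 1, now at (x=9, y=13)
Final: (x=9, y=13), facing North

Answer: Final position: (x=9, y=13), facing North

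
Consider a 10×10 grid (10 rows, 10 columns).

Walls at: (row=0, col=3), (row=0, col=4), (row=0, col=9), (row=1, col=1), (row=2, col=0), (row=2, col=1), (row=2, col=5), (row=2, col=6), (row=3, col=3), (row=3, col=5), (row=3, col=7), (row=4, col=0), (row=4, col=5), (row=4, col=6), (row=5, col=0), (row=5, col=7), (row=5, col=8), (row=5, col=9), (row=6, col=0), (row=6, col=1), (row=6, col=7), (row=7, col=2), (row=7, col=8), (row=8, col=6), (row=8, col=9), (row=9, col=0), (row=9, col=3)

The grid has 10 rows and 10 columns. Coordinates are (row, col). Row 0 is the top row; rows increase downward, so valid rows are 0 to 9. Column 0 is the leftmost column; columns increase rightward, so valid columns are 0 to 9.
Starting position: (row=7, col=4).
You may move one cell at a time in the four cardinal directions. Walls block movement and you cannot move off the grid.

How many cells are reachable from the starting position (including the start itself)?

Answer: Reachable cells: 69

Derivation:
BFS flood-fill from (row=7, col=4):
  Distance 0: (row=7, col=4)
  Distance 1: (row=6, col=4), (row=7, col=3), (row=7, col=5), (row=8, col=4)
  Distance 2: (row=5, col=4), (row=6, col=3), (row=6, col=5), (row=7, col=6), (row=8, col=3), (row=8, col=5), (row=9, col=4)
  Distance 3: (row=4, col=4), (row=5, col=3), (row=5, col=5), (row=6, col=2), (row=6, col=6), (row=7, col=7), (row=8, col=2), (row=9, col=5)
  Distance 4: (row=3, col=4), (row=4, col=3), (row=5, col=2), (row=5, col=6), (row=8, col=1), (row=8, col=7), (row=9, col=2), (row=9, col=6)
  Distance 5: (row=2, col=4), (row=4, col=2), (row=5, col=1), (row=7, col=1), (row=8, col=0), (row=8, col=8), (row=9, col=1), (row=9, col=7)
  Distance 6: (row=1, col=4), (row=2, col=3), (row=3, col=2), (row=4, col=1), (row=7, col=0), (row=9, col=8)
  Distance 7: (row=1, col=3), (row=1, col=5), (row=2, col=2), (row=3, col=1), (row=9, col=9)
  Distance 8: (row=0, col=5), (row=1, col=2), (row=1, col=6), (row=3, col=0)
  Distance 9: (row=0, col=2), (row=0, col=6), (row=1, col=7)
  Distance 10: (row=0, col=1), (row=0, col=7), (row=1, col=8), (row=2, col=7)
  Distance 11: (row=0, col=0), (row=0, col=8), (row=1, col=9), (row=2, col=8)
  Distance 12: (row=1, col=0), (row=2, col=9), (row=3, col=8)
  Distance 13: (row=3, col=9), (row=4, col=8)
  Distance 14: (row=4, col=7), (row=4, col=9)
Total reachable: 69 (grid has 73 open cells total)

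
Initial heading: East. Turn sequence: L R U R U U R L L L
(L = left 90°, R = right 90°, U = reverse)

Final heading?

Start: East
  L (left (90° counter-clockwise)) -> North
  R (right (90° clockwise)) -> East
  U (U-turn (180°)) -> West
  R (right (90° clockwise)) -> North
  U (U-turn (180°)) -> South
  U (U-turn (180°)) -> North
  R (right (90° clockwise)) -> East
  L (left (90° counter-clockwise)) -> North
  L (left (90° counter-clockwise)) -> West
  L (left (90° counter-clockwise)) -> South
Final: South

Answer: Final heading: South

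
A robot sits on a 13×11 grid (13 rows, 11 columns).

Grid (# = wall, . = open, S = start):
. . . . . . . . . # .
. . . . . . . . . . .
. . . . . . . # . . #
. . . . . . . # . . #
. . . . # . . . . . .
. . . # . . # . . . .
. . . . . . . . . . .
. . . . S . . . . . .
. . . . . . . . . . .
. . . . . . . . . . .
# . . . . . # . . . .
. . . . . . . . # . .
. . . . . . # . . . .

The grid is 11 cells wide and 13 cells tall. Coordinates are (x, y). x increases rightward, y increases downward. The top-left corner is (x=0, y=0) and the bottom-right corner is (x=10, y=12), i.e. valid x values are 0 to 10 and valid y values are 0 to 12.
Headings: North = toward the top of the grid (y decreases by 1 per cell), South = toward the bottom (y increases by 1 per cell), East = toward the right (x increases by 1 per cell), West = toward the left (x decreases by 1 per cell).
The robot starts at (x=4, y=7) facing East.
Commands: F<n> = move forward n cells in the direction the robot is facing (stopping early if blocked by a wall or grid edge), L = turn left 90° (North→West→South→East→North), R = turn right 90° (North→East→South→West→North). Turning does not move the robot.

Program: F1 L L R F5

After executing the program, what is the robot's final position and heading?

Answer: Final position: (x=5, y=2), facing North

Derivation:
Start: (x=4, y=7), facing East
  F1: move forward 1, now at (x=5, y=7)
  L: turn left, now facing North
  L: turn left, now facing West
  R: turn right, now facing North
  F5: move forward 5, now at (x=5, y=2)
Final: (x=5, y=2), facing North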